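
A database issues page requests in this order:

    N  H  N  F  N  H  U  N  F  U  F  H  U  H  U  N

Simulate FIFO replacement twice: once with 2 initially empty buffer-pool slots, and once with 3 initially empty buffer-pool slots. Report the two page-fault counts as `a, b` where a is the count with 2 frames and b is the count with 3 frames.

2 frames: F F . F F F F F F F . F . . . F → 11 faults.
3 frames: F F . F . . F F . . . F . . . . → 6 faults.
6 < 11: adding a frame reduced faults, as is typical.

11, 6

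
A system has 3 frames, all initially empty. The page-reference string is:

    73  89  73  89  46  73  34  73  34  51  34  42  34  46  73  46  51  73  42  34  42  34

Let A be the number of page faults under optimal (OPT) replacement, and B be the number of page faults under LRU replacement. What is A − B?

Under OPT: F F . . F . F . . F . F . . F . F . . F . . → 9 faults.
Under LRU: F F . . F . F . . F . F . F F . F . F F . . → 11 faults.
A − B = 9 − 11 = -2.

-2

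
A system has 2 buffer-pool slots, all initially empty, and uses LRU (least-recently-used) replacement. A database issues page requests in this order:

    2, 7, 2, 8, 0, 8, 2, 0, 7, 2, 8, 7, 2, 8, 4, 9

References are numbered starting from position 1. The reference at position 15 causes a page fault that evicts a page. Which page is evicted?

2

pos 1: 2: fault, frames (2)
pos 2: 7: fault, frames (2 7)
pos 3: 2: hit
pos 4: 8: fault, evict 7, frames (2 8)
pos 5: 0: fault, evict 2, frames (8 0)
pos 6: 8: hit
pos 7: 2: fault, evict 0, frames (8 2)
pos 8: 0: fault, evict 8, frames (2 0)
pos 9: 7: fault, evict 2, frames (0 7)
pos 10: 2: fault, evict 0, frames (7 2)
pos 11: 8: fault, evict 7, frames (2 8)
pos 12: 7: fault, evict 2, frames (8 7)
pos 13: 2: fault, evict 8, frames (7 2)
pos 14: 8: fault, evict 7, frames (2 8)
pos 15: 4: fault, evict 2, frames (8 4)
At position 15, page 2 is evicted.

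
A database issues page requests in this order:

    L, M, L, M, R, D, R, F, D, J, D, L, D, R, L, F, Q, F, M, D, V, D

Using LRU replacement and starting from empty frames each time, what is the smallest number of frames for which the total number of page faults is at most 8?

7

f=1: 22 faults
f=2: 15 faults
f=3: 13 faults
f=4: 13 faults
f=5: 11 faults
f=6: 9 faults
f=7: 8 faults
f=8: 8 faults
Smallest f with faults ≤ 8 is 7.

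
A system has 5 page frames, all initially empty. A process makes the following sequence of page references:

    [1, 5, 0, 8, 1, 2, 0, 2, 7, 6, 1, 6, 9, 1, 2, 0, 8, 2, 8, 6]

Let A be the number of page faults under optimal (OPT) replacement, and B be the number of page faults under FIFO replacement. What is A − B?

-4

Under OPT: F F F F . F . . F F . . F . . . . . . F → 9 faults.
Under FIFO: F F F F . F . . F F F . F . . F F F . F → 13 faults.
A − B = 9 − 13 = -4.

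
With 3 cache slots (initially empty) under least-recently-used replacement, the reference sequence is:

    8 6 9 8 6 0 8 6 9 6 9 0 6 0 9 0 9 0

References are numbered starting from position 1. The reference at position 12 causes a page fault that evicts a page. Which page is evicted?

8

pos 1: 8 -> miss, frames (8)
pos 2: 6 -> miss, frames (8 6)
pos 3: 9 -> miss, frames (8 6 9)
pos 4: 8 -> hit
pos 5: 6 -> hit
pos 6: 0 -> miss, evict 9, frames (8 6 0)
pos 7: 8 -> hit
pos 8: 6 -> hit
pos 9: 9 -> miss, evict 0, frames (8 6 9)
pos 10: 6 -> hit
pos 11: 9 -> hit
pos 12: 0 -> miss, evict 8, frames (6 9 0)
At position 12, page 8 is evicted.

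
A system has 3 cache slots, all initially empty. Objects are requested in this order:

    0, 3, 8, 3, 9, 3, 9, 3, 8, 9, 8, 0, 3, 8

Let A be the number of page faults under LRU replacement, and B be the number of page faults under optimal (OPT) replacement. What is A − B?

1

Under LRU: F F F . F . . . . . . F F . → 6 faults.
Under OPT: F F F . F . . . . . . F . . → 5 faults.
A − B = 6 − 5 = 1.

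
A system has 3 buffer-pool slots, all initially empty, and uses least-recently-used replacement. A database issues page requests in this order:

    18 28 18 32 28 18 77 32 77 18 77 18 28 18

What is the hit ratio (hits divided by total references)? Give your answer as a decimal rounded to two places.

18: miss, frames [18]
28: miss, frames [18, 28]
18: hit
32: miss, frames [28, 18, 32]
28: hit
18: hit
77: miss, evict 32, frames [28, 18, 77]
32: miss, evict 28, frames [18, 77, 32]
77: hit
18: hit
77: hit
18: hit
28: miss, evict 32, frames [77, 18, 28]
18: hit
Hits: 8 of 14 references → 8/14 = 0.5714.

0.57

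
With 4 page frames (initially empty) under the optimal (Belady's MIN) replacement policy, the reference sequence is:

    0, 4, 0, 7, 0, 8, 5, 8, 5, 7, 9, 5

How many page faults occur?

0 → miss, frames (0)
4 → miss, frames (0 4)
0 → hit
7 → miss, frames (0 4 7)
0 → hit
8 → miss, frames (0 4 7 8)
5 → miss, evict 4, frames (0 7 8 5)
8 → hit
5 → hit
7 → hit
9 → miss, evict 8, frames (0 7 5 9)
5 → hit
Page faults: 6.

6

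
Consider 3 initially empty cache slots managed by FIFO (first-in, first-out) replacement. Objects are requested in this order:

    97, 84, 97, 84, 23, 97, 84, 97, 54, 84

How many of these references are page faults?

97 -> fault, frames [97]
84 -> fault, frames [97, 84]
97 -> hit
84 -> hit
23 -> fault, frames [97, 84, 23]
97 -> hit
84 -> hit
97 -> hit
54 -> fault, evict 97, frames [84, 23, 54]
84 -> hit
Page faults: 4.

4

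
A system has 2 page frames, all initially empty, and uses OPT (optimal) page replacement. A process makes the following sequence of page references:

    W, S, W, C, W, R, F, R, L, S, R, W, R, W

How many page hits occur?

W: miss, frames [W]
S: miss, frames [W, S]
W: hit
C: miss, evict S, frames [W, C]
W: hit
R: miss, evict C, frames [W, R]
F: miss, evict W, frames [R, F]
R: hit
L: miss, evict F, frames [R, L]
S: miss, evict L, frames [R, S]
R: hit
W: miss, evict S, frames [R, W]
R: hit
W: hit
Hits: 6.

6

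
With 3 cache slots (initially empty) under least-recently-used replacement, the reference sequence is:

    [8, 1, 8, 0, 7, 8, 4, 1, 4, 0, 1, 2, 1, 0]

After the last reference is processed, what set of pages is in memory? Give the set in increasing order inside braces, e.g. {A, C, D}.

{0, 1, 2}

8 -> fault, frames [8]
1 -> fault, frames [8, 1]
8 -> hit
0 -> fault, frames [1, 8, 0]
7 -> fault, evict 1, frames [8, 0, 7]
8 -> hit
4 -> fault, evict 0, frames [7, 8, 4]
1 -> fault, evict 7, frames [8, 4, 1]
4 -> hit
0 -> fault, evict 8, frames [1, 4, 0]
1 -> hit
2 -> fault, evict 4, frames [0, 1, 2]
1 -> hit
0 -> hit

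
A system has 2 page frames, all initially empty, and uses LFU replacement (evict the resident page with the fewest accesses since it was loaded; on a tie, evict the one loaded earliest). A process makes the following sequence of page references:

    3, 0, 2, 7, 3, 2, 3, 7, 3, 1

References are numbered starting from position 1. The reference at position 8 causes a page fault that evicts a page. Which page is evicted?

2

pos 1: 3: fault, frames (3)
pos 2: 0: fault, frames (3 0)
pos 3: 2: fault, evict 3, frames (0 2)
pos 4: 7: fault, evict 0, frames (2 7)
pos 5: 3: fault, evict 2, frames (7 3)
pos 6: 2: fault, evict 7, frames (3 2)
pos 7: 3: hit
pos 8: 7: fault, evict 2, frames (3 7)
At position 8, page 2 is evicted.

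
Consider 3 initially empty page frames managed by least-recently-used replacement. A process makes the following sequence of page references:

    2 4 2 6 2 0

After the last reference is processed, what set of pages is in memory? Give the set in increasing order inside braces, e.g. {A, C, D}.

{0, 2, 6}

2: fault, frames {2}
4: fault, frames {2,4}
2: hit
6: fault, frames {4,2,6}
2: hit
0: fault, evict 4, frames {6,2,0}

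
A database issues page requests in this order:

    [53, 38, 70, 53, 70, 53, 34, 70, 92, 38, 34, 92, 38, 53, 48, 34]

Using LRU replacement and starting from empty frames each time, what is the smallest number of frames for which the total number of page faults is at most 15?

2

f=1: 16 faults
f=2: 14 faults
f=3: 10 faults
f=4: 9 faults
f=5: 6 faults
f=6: 6 faults
Smallest f with faults ≤ 15 is 2.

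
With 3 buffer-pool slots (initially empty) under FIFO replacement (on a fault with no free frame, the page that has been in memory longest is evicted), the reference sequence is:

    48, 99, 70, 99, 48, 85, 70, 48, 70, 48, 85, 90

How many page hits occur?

6

48 → miss, frames {48}
99 → miss, frames {48,99}
70 → miss, frames {48,99,70}
99 → hit
48 → hit
85 → miss, evict 48, frames {99,70,85}
70 → hit
48 → miss, evict 99, frames {70,85,48}
70 → hit
48 → hit
85 → hit
90 → miss, evict 70, frames {85,48,90}
Hits: 6.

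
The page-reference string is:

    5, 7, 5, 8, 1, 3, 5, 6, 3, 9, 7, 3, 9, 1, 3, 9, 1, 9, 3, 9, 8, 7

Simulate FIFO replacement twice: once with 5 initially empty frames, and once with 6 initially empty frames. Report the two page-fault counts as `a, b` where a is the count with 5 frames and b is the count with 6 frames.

5 frames: F F . F F F . F . F F . . . . . . . . . F . → 9 faults.
6 frames: F F . F F F . F . F . . . . . . . . . . . . → 7 faults.
7 < 9: adding a frame reduced faults, as is typical.

9, 7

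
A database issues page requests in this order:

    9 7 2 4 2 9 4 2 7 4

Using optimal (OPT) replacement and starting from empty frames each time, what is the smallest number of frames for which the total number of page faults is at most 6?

f=1: 10 faults
f=2: 7 faults
f=3: 5 faults
f=4: 4 faults
Smallest f with faults ≤ 6 is 3.

3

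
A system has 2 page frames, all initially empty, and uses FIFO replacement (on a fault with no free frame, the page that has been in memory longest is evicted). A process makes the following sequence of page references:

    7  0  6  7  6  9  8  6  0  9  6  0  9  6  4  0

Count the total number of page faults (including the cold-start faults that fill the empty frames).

15

7 → miss, frames [7]
0 → miss, frames [7, 0]
6 → miss, evict 7, frames [0, 6]
7 → miss, evict 0, frames [6, 7]
6 → hit
9 → miss, evict 6, frames [7, 9]
8 → miss, evict 7, frames [9, 8]
6 → miss, evict 9, frames [8, 6]
0 → miss, evict 8, frames [6, 0]
9 → miss, evict 6, frames [0, 9]
6 → miss, evict 0, frames [9, 6]
0 → miss, evict 9, frames [6, 0]
9 → miss, evict 6, frames [0, 9]
6 → miss, evict 0, frames [9, 6]
4 → miss, evict 9, frames [6, 4]
0 → miss, evict 6, frames [4, 0]
Page faults: 15.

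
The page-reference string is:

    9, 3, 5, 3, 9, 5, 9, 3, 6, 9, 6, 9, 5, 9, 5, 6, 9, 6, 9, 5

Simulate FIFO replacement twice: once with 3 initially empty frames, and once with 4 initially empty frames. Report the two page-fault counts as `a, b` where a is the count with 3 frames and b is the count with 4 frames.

3 frames: F F F . . . . . F F . . . . . . . . . . → 5 faults.
4 frames: F F F . . . . . F . . . . . . . . . . . → 4 faults.
4 < 5: adding a frame reduced faults, as is typical.

5, 4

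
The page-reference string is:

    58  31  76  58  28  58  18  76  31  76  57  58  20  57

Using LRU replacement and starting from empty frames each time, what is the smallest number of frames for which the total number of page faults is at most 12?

f=1: 14 faults
f=2: 12 faults
f=3: 10 faults
f=4: 9 faults
f=5: 7 faults
f=6: 7 faults
f=7: 7 faults
Smallest f with faults ≤ 12 is 2.

2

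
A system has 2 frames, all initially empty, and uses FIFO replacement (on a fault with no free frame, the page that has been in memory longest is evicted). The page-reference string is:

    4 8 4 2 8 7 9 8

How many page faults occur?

4 -> fault, frames {4}
8 -> fault, frames {4,8}
4 -> hit
2 -> fault, evict 4, frames {8,2}
8 -> hit
7 -> fault, evict 8, frames {2,7}
9 -> fault, evict 2, frames {7,9}
8 -> fault, evict 7, frames {9,8}
Page faults: 6.

6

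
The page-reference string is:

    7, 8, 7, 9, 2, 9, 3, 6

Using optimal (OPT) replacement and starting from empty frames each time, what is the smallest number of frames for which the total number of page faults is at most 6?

f=1: 8 faults
f=2: 6 faults
f=3: 6 faults
f=4: 6 faults
f=5: 6 faults
f=6: 6 faults
Smallest f with faults ≤ 6 is 2.

2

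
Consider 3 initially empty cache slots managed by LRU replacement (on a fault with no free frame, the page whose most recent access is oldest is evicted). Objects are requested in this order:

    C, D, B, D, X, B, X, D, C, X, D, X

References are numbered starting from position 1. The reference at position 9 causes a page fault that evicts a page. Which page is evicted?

pos 1: C -> fault, frames {C}
pos 2: D -> fault, frames {C,D}
pos 3: B -> fault, frames {C,D,B}
pos 4: D -> hit
pos 5: X -> fault, evict C, frames {B,D,X}
pos 6: B -> hit
pos 7: X -> hit
pos 8: D -> hit
pos 9: C -> fault, evict B, frames {X,D,C}
At position 9, page B is evicted.

B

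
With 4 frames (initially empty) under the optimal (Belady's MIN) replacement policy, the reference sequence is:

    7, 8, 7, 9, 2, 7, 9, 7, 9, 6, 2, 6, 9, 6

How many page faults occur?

5

7: miss, frames [7]
8: miss, frames [7, 8]
7: hit
9: miss, frames [7, 8, 9]
2: miss, frames [7, 8, 9, 2]
7: hit
9: hit
7: hit
9: hit
6: miss, evict 8, frames [7, 9, 2, 6]
2: hit
6: hit
9: hit
6: hit
Page faults: 5.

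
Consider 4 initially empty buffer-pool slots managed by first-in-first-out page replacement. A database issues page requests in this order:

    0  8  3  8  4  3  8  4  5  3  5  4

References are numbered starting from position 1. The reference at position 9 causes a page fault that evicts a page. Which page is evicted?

0

pos 1: 0: miss, frames {0}
pos 2: 8: miss, frames {0,8}
pos 3: 3: miss, frames {0,8,3}
pos 4: 8: hit
pos 5: 4: miss, frames {0,8,3,4}
pos 6: 3: hit
pos 7: 8: hit
pos 8: 4: hit
pos 9: 5: miss, evict 0, frames {8,3,4,5}
At position 9, page 0 is evicted.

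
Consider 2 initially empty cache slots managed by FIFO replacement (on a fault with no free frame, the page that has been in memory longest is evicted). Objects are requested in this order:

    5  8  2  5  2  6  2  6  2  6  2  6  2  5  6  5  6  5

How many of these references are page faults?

8

5 -> fault, frames {5}
8 -> fault, frames {5,8}
2 -> fault, evict 5, frames {8,2}
5 -> fault, evict 8, frames {2,5}
2 -> hit
6 -> fault, evict 2, frames {5,6}
2 -> fault, evict 5, frames {6,2}
6 -> hit
2 -> hit
6 -> hit
2 -> hit
6 -> hit
2 -> hit
5 -> fault, evict 6, frames {2,5}
6 -> fault, evict 2, frames {5,6}
5 -> hit
6 -> hit
5 -> hit
Page faults: 8.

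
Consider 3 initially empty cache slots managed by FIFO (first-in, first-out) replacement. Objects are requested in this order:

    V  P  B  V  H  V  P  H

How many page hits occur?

2

V → miss, frames [V]
P → miss, frames [V, P]
B → miss, frames [V, P, B]
V → hit
H → miss, evict V, frames [P, B, H]
V → miss, evict P, frames [B, H, V]
P → miss, evict B, frames [H, V, P]
H → hit
Hits: 2.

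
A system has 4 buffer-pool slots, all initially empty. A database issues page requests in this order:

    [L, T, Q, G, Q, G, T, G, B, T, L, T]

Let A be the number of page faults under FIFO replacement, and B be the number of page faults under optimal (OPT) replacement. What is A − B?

2

Under FIFO: F F F F . . . . F . F F → 7 faults.
Under OPT: F F F F . . . . F . . . → 5 faults.
A − B = 7 − 5 = 2.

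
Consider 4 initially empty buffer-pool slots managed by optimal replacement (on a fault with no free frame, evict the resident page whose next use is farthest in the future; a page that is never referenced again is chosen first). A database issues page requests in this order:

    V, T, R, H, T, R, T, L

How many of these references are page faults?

5

V: miss, frames [V]
T: miss, frames [V, T]
R: miss, frames [V, T, R]
H: miss, frames [V, T, R, H]
T: hit
R: hit
T: hit
L: miss, evict H, frames [V, T, R, L]
Page faults: 5.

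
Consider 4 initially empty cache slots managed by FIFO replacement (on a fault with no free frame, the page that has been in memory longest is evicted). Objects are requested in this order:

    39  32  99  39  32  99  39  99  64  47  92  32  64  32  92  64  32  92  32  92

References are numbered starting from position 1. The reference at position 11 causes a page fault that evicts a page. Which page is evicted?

32

pos 1: 39 → fault, frames (39)
pos 2: 32 → fault, frames (39 32)
pos 3: 99 → fault, frames (39 32 99)
pos 4: 39 → hit
pos 5: 32 → hit
pos 6: 99 → hit
pos 7: 39 → hit
pos 8: 99 → hit
pos 9: 64 → fault, frames (39 32 99 64)
pos 10: 47 → fault, evict 39, frames (32 99 64 47)
pos 11: 92 → fault, evict 32, frames (99 64 47 92)
At position 11, page 32 is evicted.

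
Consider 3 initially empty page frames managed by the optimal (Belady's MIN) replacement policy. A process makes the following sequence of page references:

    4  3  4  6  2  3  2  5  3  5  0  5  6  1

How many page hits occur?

4 -> miss, frames (4)
3 -> miss, frames (4 3)
4 -> hit
6 -> miss, frames (4 3 6)
2 -> miss, evict 4, frames (3 6 2)
3 -> hit
2 -> hit
5 -> miss, evict 2, frames (3 6 5)
3 -> hit
5 -> hit
0 -> miss, evict 3, frames (6 5 0)
5 -> hit
6 -> hit
1 -> miss, evict 0, frames (6 5 1)
Hits: 7.

7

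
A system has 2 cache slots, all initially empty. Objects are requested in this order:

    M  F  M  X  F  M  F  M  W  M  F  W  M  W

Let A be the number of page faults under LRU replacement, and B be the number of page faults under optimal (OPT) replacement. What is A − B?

2

Under LRU: F F . F F F . . F . F F F . → 9 faults.
Under OPT: F F . F . F . . F . F . F . → 7 faults.
A − B = 9 − 7 = 2.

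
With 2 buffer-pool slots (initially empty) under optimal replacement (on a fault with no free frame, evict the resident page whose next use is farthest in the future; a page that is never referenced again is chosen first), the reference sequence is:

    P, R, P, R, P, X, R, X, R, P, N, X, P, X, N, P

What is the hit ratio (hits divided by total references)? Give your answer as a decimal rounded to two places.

P → fault, frames [P]
R → fault, frames [P, R]
P → hit
R → hit
P → hit
X → fault, evict P, frames [R, X]
R → hit
X → hit
R → hit
P → fault, evict R, frames [X, P]
N → fault, evict P, frames [X, N]
X → hit
P → fault, evict N, frames [X, P]
X → hit
N → fault, evict X, frames [P, N]
P → hit
Hits: 9 of 16 references → 9/16 = 0.5625.

0.56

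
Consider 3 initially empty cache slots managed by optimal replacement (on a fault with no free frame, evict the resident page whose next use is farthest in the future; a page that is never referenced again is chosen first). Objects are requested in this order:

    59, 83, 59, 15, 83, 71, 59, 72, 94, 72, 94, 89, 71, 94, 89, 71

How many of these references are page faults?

59: miss, frames {59}
83: miss, frames {59,83}
59: hit
15: miss, frames {59,83,15}
83: hit
71: miss, evict 15, frames {59,83,71}
59: hit
72: miss, evict 83, frames {59,71,72}
94: miss, evict 59, frames {71,72,94}
72: hit
94: hit
89: miss, evict 72, frames {71,94,89}
71: hit
94: hit
89: hit
71: hit
Page faults: 7.

7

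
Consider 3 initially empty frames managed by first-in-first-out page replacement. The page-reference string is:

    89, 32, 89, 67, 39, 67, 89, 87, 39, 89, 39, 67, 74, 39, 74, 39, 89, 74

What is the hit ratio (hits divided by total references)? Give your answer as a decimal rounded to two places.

89 -> fault, frames [89]
32 -> fault, frames [89, 32]
89 -> hit
67 -> fault, frames [89, 32, 67]
39 -> fault, evict 89, frames [32, 67, 39]
67 -> hit
89 -> fault, evict 32, frames [67, 39, 89]
87 -> fault, evict 67, frames [39, 89, 87]
39 -> hit
89 -> hit
39 -> hit
67 -> fault, evict 39, frames [89, 87, 67]
74 -> fault, evict 89, frames [87, 67, 74]
39 -> fault, evict 87, frames [67, 74, 39]
74 -> hit
39 -> hit
89 -> fault, evict 67, frames [74, 39, 89]
74 -> hit
Hits: 8 of 18 references → 8/18 = 0.4444.

0.44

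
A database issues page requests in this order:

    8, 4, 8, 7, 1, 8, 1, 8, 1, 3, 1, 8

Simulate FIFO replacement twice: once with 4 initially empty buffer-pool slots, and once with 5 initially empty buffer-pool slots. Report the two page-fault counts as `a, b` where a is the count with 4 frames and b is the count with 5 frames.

4 frames: F F . F F . . . . F . F → 6 faults.
5 frames: F F . F F . . . . F . . → 5 faults.
5 < 6: adding a frame reduced faults, as is typical.

6, 5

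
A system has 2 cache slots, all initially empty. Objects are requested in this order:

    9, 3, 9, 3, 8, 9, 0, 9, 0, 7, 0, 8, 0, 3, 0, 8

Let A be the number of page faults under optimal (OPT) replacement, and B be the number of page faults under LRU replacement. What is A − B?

-1

Under OPT: F F . . F . F . . F . F . F . F → 8 faults.
Under LRU: F F . . F F F . . F . F . F . F → 9 faults.
A − B = 8 − 9 = -1.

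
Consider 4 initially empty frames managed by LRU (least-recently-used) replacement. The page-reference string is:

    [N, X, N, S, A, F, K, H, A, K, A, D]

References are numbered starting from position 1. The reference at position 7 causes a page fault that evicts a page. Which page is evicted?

N

pos 1: N → fault, frames {N}
pos 2: X → fault, frames {N,X}
pos 3: N → hit
pos 4: S → fault, frames {X,N,S}
pos 5: A → fault, frames {X,N,S,A}
pos 6: F → fault, evict X, frames {N,S,A,F}
pos 7: K → fault, evict N, frames {S,A,F,K}
At position 7, page N is evicted.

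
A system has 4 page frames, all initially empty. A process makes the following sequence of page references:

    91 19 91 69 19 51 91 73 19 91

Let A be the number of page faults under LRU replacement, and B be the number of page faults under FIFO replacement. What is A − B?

Under LRU: F F . F . F . F . . → 5 faults.
Under FIFO: F F . F . F . F . F → 6 faults.
A − B = 5 − 6 = -1.

-1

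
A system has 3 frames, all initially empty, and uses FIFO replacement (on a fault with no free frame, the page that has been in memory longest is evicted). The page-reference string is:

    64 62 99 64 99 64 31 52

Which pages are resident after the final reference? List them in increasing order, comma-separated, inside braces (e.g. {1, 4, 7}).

64 -> fault, frames (64)
62 -> fault, frames (64 62)
99 -> fault, frames (64 62 99)
64 -> hit
99 -> hit
64 -> hit
31 -> fault, evict 64, frames (62 99 31)
52 -> fault, evict 62, frames (99 31 52)

{31, 52, 99}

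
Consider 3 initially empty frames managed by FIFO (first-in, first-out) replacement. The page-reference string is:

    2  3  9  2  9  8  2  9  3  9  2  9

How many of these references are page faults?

7

2 → miss, frames [2]
3 → miss, frames [2, 3]
9 → miss, frames [2, 3, 9]
2 → hit
9 → hit
8 → miss, evict 2, frames [3, 9, 8]
2 → miss, evict 3, frames [9, 8, 2]
9 → hit
3 → miss, evict 9, frames [8, 2, 3]
9 → miss, evict 8, frames [2, 3, 9]
2 → hit
9 → hit
Page faults: 7.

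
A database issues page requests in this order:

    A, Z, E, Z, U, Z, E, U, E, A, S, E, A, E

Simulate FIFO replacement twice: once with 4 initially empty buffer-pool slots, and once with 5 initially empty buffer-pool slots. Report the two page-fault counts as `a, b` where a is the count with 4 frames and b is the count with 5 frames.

6, 5

4 frames: F F F . F . . . . . F . F . → 6 faults.
5 frames: F F F . F . . . . . F . . . → 5 faults.
5 < 6: adding a frame reduced faults, as is typical.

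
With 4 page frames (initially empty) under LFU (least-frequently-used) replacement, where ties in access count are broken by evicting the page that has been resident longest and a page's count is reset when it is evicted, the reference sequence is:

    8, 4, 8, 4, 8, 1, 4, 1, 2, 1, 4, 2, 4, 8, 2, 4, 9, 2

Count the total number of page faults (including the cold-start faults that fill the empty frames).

8 -> fault, frames {8}
4 -> fault, frames {8,4}
8 -> hit
4 -> hit
8 -> hit
1 -> fault, frames {8,4,1}
4 -> hit
1 -> hit
2 -> fault, frames {8,4,1,2}
1 -> hit
4 -> hit
2 -> hit
4 -> hit
8 -> hit
2 -> hit
4 -> hit
9 -> fault, evict 1, frames {8,4,2,9}
2 -> hit
Page faults: 5.

5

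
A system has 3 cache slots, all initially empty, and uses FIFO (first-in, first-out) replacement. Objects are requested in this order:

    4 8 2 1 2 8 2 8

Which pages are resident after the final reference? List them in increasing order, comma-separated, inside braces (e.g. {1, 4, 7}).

{1, 2, 8}

4: miss, frames {4}
8: miss, frames {4,8}
2: miss, frames {4,8,2}
1: miss, evict 4, frames {8,2,1}
2: hit
8: hit
2: hit
8: hit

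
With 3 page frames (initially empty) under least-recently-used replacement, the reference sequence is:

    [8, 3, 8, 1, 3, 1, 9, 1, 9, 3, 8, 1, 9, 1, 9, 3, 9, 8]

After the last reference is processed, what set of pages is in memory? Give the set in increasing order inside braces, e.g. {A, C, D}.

{3, 8, 9}

8 -> miss, frames (8)
3 -> miss, frames (8 3)
8 -> hit
1 -> miss, frames (3 8 1)
3 -> hit
1 -> hit
9 -> miss, evict 8, frames (3 1 9)
1 -> hit
9 -> hit
3 -> hit
8 -> miss, evict 1, frames (9 3 8)
1 -> miss, evict 9, frames (3 8 1)
9 -> miss, evict 3, frames (8 1 9)
1 -> hit
9 -> hit
3 -> miss, evict 8, frames (1 9 3)
9 -> hit
8 -> miss, evict 1, frames (3 9 8)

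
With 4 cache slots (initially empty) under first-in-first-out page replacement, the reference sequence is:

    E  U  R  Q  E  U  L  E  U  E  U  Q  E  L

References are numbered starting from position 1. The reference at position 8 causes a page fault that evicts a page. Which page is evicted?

pos 1: E → miss, frames {E}
pos 2: U → miss, frames {E,U}
pos 3: R → miss, frames {E,U,R}
pos 4: Q → miss, frames {E,U,R,Q}
pos 5: E → hit
pos 6: U → hit
pos 7: L → miss, evict E, frames {U,R,Q,L}
pos 8: E → miss, evict U, frames {R,Q,L,E}
At position 8, page U is evicted.

U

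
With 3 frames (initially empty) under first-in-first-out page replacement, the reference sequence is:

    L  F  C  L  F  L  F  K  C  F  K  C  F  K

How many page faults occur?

L -> miss, frames (L)
F -> miss, frames (L F)
C -> miss, frames (L F C)
L -> hit
F -> hit
L -> hit
F -> hit
K -> miss, evict L, frames (F C K)
C -> hit
F -> hit
K -> hit
C -> hit
F -> hit
K -> hit
Page faults: 4.

4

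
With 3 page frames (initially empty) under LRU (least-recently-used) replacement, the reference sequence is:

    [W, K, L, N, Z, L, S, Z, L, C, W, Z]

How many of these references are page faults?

9

W → miss, frames {W}
K → miss, frames {W,K}
L → miss, frames {W,K,L}
N → miss, evict W, frames {K,L,N}
Z → miss, evict K, frames {L,N,Z}
L → hit
S → miss, evict N, frames {Z,L,S}
Z → hit
L → hit
C → miss, evict S, frames {Z,L,C}
W → miss, evict Z, frames {L,C,W}
Z → miss, evict L, frames {C,W,Z}
Page faults: 9.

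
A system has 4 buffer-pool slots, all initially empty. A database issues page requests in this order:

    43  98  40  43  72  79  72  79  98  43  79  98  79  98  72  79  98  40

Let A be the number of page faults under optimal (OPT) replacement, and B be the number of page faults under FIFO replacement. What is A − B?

-2

Under OPT: F F F . F F . . . . . . . . . . . F → 6 faults.
Under FIFO: F F F . F F . . . F . F . . . . . F → 8 faults.
A − B = 6 − 8 = -2.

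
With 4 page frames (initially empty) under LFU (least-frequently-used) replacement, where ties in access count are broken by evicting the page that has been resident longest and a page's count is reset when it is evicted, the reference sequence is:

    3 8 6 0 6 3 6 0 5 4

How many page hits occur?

3: miss, frames {3}
8: miss, frames {3,8}
6: miss, frames {3,8,6}
0: miss, frames {3,8,6,0}
6: hit
3: hit
6: hit
0: hit
5: miss, evict 8, frames {3,6,0,5}
4: miss, evict 5, frames {3,6,0,4}
Hits: 4.

4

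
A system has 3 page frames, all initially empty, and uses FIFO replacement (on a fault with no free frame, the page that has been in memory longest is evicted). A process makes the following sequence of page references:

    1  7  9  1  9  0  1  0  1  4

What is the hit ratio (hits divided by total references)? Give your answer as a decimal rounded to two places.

1 → miss, frames {1}
7 → miss, frames {1,7}
9 → miss, frames {1,7,9}
1 → hit
9 → hit
0 → miss, evict 1, frames {7,9,0}
1 → miss, evict 7, frames {9,0,1}
0 → hit
1 → hit
4 → miss, evict 9, frames {0,1,4}
Hits: 4 of 10 references → 4/10 = 0.4000.

0.40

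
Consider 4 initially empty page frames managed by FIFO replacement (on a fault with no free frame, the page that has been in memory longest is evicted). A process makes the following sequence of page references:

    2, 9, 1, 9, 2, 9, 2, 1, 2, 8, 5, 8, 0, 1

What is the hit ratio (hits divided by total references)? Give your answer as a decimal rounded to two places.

0.57

2 -> miss, frames [2]
9 -> miss, frames [2, 9]
1 -> miss, frames [2, 9, 1]
9 -> hit
2 -> hit
9 -> hit
2 -> hit
1 -> hit
2 -> hit
8 -> miss, frames [2, 9, 1, 8]
5 -> miss, evict 2, frames [9, 1, 8, 5]
8 -> hit
0 -> miss, evict 9, frames [1, 8, 5, 0]
1 -> hit
Hits: 8 of 14 references → 8/14 = 0.5714.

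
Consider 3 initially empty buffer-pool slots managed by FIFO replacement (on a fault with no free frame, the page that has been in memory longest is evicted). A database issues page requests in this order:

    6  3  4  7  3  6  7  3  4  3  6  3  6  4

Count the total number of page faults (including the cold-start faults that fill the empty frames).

7

6: miss, frames {6}
3: miss, frames {6,3}
4: miss, frames {6,3,4}
7: miss, evict 6, frames {3,4,7}
3: hit
6: miss, evict 3, frames {4,7,6}
7: hit
3: miss, evict 4, frames {7,6,3}
4: miss, evict 7, frames {6,3,4}
3: hit
6: hit
3: hit
6: hit
4: hit
Page faults: 7.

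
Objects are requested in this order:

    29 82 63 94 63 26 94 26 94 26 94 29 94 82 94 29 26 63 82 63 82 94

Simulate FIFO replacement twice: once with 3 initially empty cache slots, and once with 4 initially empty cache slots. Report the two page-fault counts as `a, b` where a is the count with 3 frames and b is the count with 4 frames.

3 frames: F F F F . F . . . . . F . F F . F F F . . F → 12 faults.
4 frames: F F F F . F . . . . . F . F . . . F . . . F → 9 faults.
9 < 12: adding a frame reduced faults, as is typical.

12, 9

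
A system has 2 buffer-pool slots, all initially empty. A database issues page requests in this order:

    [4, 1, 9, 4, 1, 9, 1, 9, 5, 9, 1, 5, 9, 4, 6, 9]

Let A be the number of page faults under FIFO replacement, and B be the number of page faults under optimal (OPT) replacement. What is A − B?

3

Under FIFO: F F F F F F . . F . F . F F F F → 12 faults.
Under OPT: F F F . F . . . F . F . F F F . → 9 faults.
A − B = 12 − 9 = 3.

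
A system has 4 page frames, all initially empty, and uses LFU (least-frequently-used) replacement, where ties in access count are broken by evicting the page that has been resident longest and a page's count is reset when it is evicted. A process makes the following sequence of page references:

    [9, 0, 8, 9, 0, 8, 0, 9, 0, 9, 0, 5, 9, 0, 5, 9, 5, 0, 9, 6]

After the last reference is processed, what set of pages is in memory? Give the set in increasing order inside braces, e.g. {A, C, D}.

{0, 5, 6, 9}

9 -> fault, frames {9}
0 -> fault, frames {9,0}
8 -> fault, frames {9,0,8}
9 -> hit
0 -> hit
8 -> hit
0 -> hit
9 -> hit
0 -> hit
9 -> hit
0 -> hit
5 -> fault, frames {9,0,8,5}
9 -> hit
0 -> hit
5 -> hit
9 -> hit
5 -> hit
0 -> hit
9 -> hit
6 -> fault, evict 8, frames {9,0,5,6}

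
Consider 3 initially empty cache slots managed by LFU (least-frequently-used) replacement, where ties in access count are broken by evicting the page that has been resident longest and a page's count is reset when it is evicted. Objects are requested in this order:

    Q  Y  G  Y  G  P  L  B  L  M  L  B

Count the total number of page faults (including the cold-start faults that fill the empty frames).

10

Q: fault, frames {Q}
Y: fault, frames {Q,Y}
G: fault, frames {Q,Y,G}
Y: hit
G: hit
P: fault, evict Q, frames {Y,G,P}
L: fault, evict P, frames {Y,G,L}
B: fault, evict L, frames {Y,G,B}
L: fault, evict B, frames {Y,G,L}
M: fault, evict L, frames {Y,G,M}
L: fault, evict M, frames {Y,G,L}
B: fault, evict L, frames {Y,G,B}
Page faults: 10.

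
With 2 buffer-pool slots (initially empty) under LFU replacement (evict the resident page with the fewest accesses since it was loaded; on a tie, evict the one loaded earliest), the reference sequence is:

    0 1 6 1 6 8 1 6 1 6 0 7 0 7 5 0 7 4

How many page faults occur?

0: fault, frames (0)
1: fault, frames (0 1)
6: fault, evict 0, frames (1 6)
1: hit
6: hit
8: fault, evict 1, frames (6 8)
1: fault, evict 8, frames (6 1)
6: hit
1: hit
6: hit
0: fault, evict 1, frames (6 0)
7: fault, evict 0, frames (6 7)
0: fault, evict 7, frames (6 0)
7: fault, evict 0, frames (6 7)
5: fault, evict 7, frames (6 5)
0: fault, evict 5, frames (6 0)
7: fault, evict 0, frames (6 7)
4: fault, evict 7, frames (6 4)
Page faults: 13.

13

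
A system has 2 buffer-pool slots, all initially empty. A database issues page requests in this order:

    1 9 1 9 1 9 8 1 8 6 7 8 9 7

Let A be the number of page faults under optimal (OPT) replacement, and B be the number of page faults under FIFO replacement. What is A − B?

Under OPT: F F . . . . F . . F F . F . → 6 faults.
Under FIFO: F F . . . . F F . F F F F F → 9 faults.
A − B = 6 − 9 = -3.

-3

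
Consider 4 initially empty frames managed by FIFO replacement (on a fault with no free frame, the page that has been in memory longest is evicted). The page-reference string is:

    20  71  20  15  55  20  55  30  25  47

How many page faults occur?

7

20: fault, frames (20)
71: fault, frames (20 71)
20: hit
15: fault, frames (20 71 15)
55: fault, frames (20 71 15 55)
20: hit
55: hit
30: fault, evict 20, frames (71 15 55 30)
25: fault, evict 71, frames (15 55 30 25)
47: fault, evict 15, frames (55 30 25 47)
Page faults: 7.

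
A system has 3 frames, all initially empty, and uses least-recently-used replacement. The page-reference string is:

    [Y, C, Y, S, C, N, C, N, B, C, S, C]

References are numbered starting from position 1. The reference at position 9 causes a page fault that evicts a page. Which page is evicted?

pos 1: Y -> fault, frames (Y)
pos 2: C -> fault, frames (Y C)
pos 3: Y -> hit
pos 4: S -> fault, frames (C Y S)
pos 5: C -> hit
pos 6: N -> fault, evict Y, frames (S C N)
pos 7: C -> hit
pos 8: N -> hit
pos 9: B -> fault, evict S, frames (C N B)
At position 9, page S is evicted.

S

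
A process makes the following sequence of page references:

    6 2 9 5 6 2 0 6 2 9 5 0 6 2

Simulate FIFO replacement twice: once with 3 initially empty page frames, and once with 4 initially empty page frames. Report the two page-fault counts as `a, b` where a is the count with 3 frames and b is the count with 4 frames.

11, 12

3 frames: F F F F F F F . . F F . F F → 11 faults.
4 frames: F F F F . . F F F F F F F F → 12 faults.
12 > 11: adding a frame increased faults — Belady's anomaly.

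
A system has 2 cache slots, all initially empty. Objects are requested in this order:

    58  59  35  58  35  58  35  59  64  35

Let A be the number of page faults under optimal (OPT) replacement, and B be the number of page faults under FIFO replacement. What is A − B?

Under OPT: F F F . . . . F F . → 5 faults.
Under FIFO: F F F F . . . F F F → 7 faults.
A − B = 5 − 7 = -2.

-2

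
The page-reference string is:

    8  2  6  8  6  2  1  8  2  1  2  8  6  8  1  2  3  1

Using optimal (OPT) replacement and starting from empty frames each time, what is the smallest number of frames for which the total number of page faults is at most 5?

f=1: 18 faults
f=2: 11 faults
f=3: 7 faults
f=4: 5 faults
f=5: 5 faults
Smallest f with faults ≤ 5 is 4.

4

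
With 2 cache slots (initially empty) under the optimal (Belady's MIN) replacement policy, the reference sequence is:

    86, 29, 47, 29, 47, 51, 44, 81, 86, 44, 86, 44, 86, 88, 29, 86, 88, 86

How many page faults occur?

86: fault, frames [86]
29: fault, frames [86, 29]
47: fault, evict 86, frames [29, 47]
29: hit
47: hit
51: fault, evict 47, frames [29, 51]
44: fault, evict 51, frames [29, 44]
81: fault, evict 29, frames [44, 81]
86: fault, evict 81, frames [44, 86]
44: hit
86: hit
44: hit
86: hit
88: fault, evict 44, frames [86, 88]
29: fault, evict 88, frames [86, 29]
86: hit
88: fault, evict 29, frames [86, 88]
86: hit
Page faults: 10.

10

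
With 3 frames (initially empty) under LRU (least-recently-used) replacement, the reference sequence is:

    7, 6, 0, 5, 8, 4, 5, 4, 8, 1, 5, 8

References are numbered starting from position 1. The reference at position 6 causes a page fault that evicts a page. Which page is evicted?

0

pos 1: 7 → miss, frames [7]
pos 2: 6 → miss, frames [7, 6]
pos 3: 0 → miss, frames [7, 6, 0]
pos 4: 5 → miss, evict 7, frames [6, 0, 5]
pos 5: 8 → miss, evict 6, frames [0, 5, 8]
pos 6: 4 → miss, evict 0, frames [5, 8, 4]
At position 6, page 0 is evicted.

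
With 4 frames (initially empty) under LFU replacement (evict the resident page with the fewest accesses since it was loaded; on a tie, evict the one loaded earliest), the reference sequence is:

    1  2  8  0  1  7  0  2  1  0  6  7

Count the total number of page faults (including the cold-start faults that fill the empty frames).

1 -> miss, frames [1]
2 -> miss, frames [1, 2]
8 -> miss, frames [1, 2, 8]
0 -> miss, frames [1, 2, 8, 0]
1 -> hit
7 -> miss, evict 2, frames [1, 8, 0, 7]
0 -> hit
2 -> miss, evict 8, frames [1, 0, 7, 2]
1 -> hit
0 -> hit
6 -> miss, evict 7, frames [1, 0, 2, 6]
7 -> miss, evict 2, frames [1, 0, 6, 7]
Page faults: 8.

8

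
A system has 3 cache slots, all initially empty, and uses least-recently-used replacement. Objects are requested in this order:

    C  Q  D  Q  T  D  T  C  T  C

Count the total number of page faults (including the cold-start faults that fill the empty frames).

5

C -> miss, frames {C}
Q -> miss, frames {C,Q}
D -> miss, frames {C,Q,D}
Q -> hit
T -> miss, evict C, frames {D,Q,T}
D -> hit
T -> hit
C -> miss, evict Q, frames {D,T,C}
T -> hit
C -> hit
Page faults: 5.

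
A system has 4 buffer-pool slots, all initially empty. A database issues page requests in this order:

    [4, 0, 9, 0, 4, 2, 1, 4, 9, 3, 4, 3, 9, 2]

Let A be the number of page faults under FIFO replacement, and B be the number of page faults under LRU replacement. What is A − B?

Under FIFO: F F F . . F F F . F . . F F → 9 faults.
Under LRU: F F F . . F F . F F . . . F → 8 faults.
A − B = 9 − 8 = 1.

1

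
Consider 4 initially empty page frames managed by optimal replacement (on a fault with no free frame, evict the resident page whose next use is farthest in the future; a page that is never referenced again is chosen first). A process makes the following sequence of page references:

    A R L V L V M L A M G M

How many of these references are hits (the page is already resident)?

A → fault, frames {A}
R → fault, frames {A,R}
L → fault, frames {A,R,L}
V → fault, frames {A,R,L,V}
L → hit
V → hit
M → fault, evict V, frames {A,R,L,M}
L → hit
A → hit
M → hit
G → fault, evict L, frames {A,R,M,G}
M → hit
Hits: 6.

6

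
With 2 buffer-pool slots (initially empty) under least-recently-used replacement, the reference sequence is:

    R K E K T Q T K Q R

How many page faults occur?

R -> miss, frames {R}
K -> miss, frames {R,K}
E -> miss, evict R, frames {K,E}
K -> hit
T -> miss, evict E, frames {K,T}
Q -> miss, evict K, frames {T,Q}
T -> hit
K -> miss, evict Q, frames {T,K}
Q -> miss, evict T, frames {K,Q}
R -> miss, evict K, frames {Q,R}
Page faults: 8.

8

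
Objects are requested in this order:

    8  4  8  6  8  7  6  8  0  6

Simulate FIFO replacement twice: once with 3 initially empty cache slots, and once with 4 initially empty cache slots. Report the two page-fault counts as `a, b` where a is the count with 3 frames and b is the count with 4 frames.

7, 5

3 frames: F F . F . F . F F F → 7 faults.
4 frames: F F . F . F . . F . → 5 faults.
5 < 7: adding a frame reduced faults, as is typical.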